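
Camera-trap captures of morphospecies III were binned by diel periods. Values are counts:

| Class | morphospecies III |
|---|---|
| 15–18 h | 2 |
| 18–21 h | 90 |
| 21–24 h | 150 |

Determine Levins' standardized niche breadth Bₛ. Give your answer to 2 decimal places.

Proportions for morphospecies III (n=242): 2/242=0.0083, 90/242=0.3719, 150/242=0.6198
Σpᵢ² = 0.0083² + 0.3719² + 0.6198² = 0.000069 + 0.138310 + 0.384152 = 0.522531
B = 1 / 0.522531 = 1.9138
Bₛ = (B − 1)/(n − 1) = (1.9138 − 1)/(3 − 1) = 0.9138/2 = 0.4569

0.46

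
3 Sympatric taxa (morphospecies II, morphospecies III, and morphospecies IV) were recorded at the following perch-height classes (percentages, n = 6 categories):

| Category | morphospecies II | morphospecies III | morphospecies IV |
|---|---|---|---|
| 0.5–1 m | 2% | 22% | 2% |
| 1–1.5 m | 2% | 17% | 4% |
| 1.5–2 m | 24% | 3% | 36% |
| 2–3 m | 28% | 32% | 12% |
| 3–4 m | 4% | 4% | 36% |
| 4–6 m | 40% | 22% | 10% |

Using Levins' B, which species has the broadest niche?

morphospecies III

Convert percentages to proportions (divide by 100).
Σp_IIᵢ² = 0.02² + 0.02² + 0.24² + 0.28² + 0.04² + 0.40² = 0.0004 + 0.0004 + 0.0576 + 0.0784 + 0.0016 + 0.1600 = 0.2984
B_II = 1 / 0.2984 = 3.3512
Σp_IIIᵢ² = 0.22² + 0.17² + 0.03² + 0.32² + 0.04² + 0.22² = 0.0484 + 0.0289 + 0.0009 + 0.1024 + 0.0016 + 0.0484 = 0.2306
B_III = 1 / 0.2306 = 4.3365
Σp_IVᵢ² = 0.02² + 0.04² + 0.36² + 0.12² + 0.36² + 0.10² = 0.0004 + 0.0016 + 0.1296 + 0.0144 + 0.1296 + 0.0100 = 0.2856
B_IV = 1 / 0.2856 = 3.5014
Highest B → broadest niche (most generalist): morphospecies III (B = 4.34).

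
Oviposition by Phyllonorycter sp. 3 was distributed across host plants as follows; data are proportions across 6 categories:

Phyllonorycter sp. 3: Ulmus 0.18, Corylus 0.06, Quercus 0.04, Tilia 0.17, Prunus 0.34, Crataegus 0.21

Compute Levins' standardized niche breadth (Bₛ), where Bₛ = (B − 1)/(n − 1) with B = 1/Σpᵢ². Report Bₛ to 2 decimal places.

0.68

Σpᵢ² = 0.18² + 0.06² + 0.04² + 0.17² + 0.34² + 0.21² = 0.0324 + 0.0036 + 0.0016 + 0.0289 + 0.1156 + 0.0441 = 0.2262
B = 1 / 0.2262 = 4.4209
Bₛ = (B − 1)/(n − 1) = (4.4209 − 1)/(6 − 1) = 3.4209/5 = 0.6842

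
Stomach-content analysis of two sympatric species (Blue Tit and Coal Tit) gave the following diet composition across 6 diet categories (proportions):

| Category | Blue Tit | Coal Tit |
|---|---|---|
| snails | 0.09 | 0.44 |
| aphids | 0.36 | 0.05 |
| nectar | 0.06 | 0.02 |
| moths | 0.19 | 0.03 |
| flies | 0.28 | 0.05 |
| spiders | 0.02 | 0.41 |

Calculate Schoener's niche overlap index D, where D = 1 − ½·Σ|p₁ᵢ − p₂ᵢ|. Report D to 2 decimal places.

Σ|p₁ᵢ − p₂ᵢ| = 0.35 + 0.31 + 0.04 + 0.16 + 0.23 + 0.39 = 1.48
D = 1 − ½ × 1.48 = 1 − 0.740 = 0.2600

0.26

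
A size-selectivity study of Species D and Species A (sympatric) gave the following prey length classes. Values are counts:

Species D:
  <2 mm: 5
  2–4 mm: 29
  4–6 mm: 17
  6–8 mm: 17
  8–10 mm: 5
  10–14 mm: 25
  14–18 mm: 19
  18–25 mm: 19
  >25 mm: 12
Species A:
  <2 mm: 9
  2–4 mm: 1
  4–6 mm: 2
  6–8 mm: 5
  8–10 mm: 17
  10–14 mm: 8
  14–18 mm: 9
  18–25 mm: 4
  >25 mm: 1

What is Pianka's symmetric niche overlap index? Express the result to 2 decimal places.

Proportions for Species D (n=148): 5/148=0.0338, 29/148=0.1959, 17/148=0.1149, 17/148=0.1149, 5/148=0.0338, 25/148=0.1689, 19/148=0.1284, 19/148=0.1284, 12/148=0.0811
Proportions for Species A (n=56): 9/56=0.1607, 1/56=0.0179, 2/56=0.0357, 5/56=0.0893, 17/56=0.3036, 8/56=0.1429, 9/56=0.1607, 4/56=0.0714, 1/56=0.0179
Σ p₁ᵢp₂ᵢ = 0.005432 + 0.003507 + 0.004102 + 0.010261 + 0.010262 + 0.024136 + 0.020634 + 0.009168 + 0.001452 = 0.088954
Σp_1ᵢ² = 0.0338² + 0.1959² + 0.1149² + 0.1149² + 0.0338² + 0.1689² + 0.1284² + 0.1284² + 0.0811² = 0.001142 + 0.038377 + 0.013202 + 0.013202 + 0.001142 + 0.028527 + 0.016487 + 0.016487 + 0.006577 = 0.135143
Σp_2ᵢ² = 0.1607² + 0.0179² + 0.0357² + 0.0893² + 0.3036² + 0.1429² + 0.1607² + 0.0714² + 0.0179² = 0.025824 + 0.000320 + 0.001274 + 0.007974 + 0.092173 + 0.020420 + 0.025824 + 0.005098 + 0.000320 = 0.179227
O = 0.088954 / √(0.135143 × 0.179227) = 0.088954 / 0.1556319 = 0.5716

0.57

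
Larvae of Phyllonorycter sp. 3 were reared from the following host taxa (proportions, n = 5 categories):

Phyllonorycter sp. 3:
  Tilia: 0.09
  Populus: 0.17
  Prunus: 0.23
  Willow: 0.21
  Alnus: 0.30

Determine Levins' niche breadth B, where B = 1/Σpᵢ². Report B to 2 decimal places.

4.46

Σpᵢ² = 0.09² + 0.17² + 0.23² + 0.21² + 0.30² = 0.0081 + 0.0289 + 0.0529 + 0.0441 + 0.0900 = 0.2240
B = 1 / 0.2240 = 4.4643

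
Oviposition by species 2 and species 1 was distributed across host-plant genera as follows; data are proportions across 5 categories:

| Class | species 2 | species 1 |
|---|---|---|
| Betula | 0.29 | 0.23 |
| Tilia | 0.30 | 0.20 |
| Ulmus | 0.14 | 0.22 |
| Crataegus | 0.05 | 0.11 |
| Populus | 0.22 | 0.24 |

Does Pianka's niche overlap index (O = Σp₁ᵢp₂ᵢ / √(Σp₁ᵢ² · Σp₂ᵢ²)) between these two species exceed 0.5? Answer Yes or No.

Σ p₁ᵢp₂ᵢ = 0.0667 + 0.0600 + 0.0308 + 0.0055 + 0.0528 = 0.2158
Σp_1ᵢ² = 0.29² + 0.30² + 0.14² + 0.05² + 0.22² = 0.0841 + 0.0900 + 0.0196 + 0.0025 + 0.0484 = 0.2446
Σp_2ᵢ² = 0.23² + 0.20² + 0.22² + 0.11² + 0.24² = 0.0529 + 0.0400 + 0.0484 + 0.0121 + 0.0576 = 0.2110
O = 0.2158 / √(0.2446 × 0.2110) = 0.2158 / 0.22718 = 0.9499
O = 0.9499 > 0.5 → Yes.

Yes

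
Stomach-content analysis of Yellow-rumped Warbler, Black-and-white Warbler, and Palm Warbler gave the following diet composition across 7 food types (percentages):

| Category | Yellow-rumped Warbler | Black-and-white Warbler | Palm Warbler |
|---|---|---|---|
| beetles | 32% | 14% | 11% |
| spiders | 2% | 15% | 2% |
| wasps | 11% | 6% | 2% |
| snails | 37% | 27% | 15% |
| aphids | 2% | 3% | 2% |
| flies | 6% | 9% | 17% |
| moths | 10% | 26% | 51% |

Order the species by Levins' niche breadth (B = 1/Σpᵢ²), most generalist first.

Convert percentages to proportions (divide by 100).
Σp_Yellᵢ² = 0.32² + 0.02² + 0.11² + 0.37² + 0.02² + 0.06² + 0.10² = 0.1024 + 0.0004 + 0.0121 + 0.1369 + 0.0004 + 0.0036 + 0.0100 = 0.2658
B_Yell = 1 / 0.2658 = 3.7622
Σp_Blacᵢ² = 0.14² + 0.15² + 0.06² + 0.27² + 0.03² + 0.09² + 0.26² = 0.0196 + 0.0225 + 0.0036 + 0.0729 + 0.0009 + 0.0081 + 0.0676 = 0.1952
B_Blac = 1 / 0.1952 = 5.1230
Σp_Palmᵢ² = 0.11² + 0.02² + 0.02² + 0.15² + 0.02² + 0.17² + 0.51² = 0.0121 + 0.0004 + 0.0004 + 0.0225 + 0.0004 + 0.0289 + 0.2601 = 0.3248
B_Palm = 1 / 0.3248 = 3.0788
Ranking by B (broadest → narrowest): Black-and-white Warbler (5.12) > Yellow-rumped Warbler (3.76) > Palm Warbler (3.08)

Black-and-white Warbler > Yellow-rumped Warbler > Palm Warbler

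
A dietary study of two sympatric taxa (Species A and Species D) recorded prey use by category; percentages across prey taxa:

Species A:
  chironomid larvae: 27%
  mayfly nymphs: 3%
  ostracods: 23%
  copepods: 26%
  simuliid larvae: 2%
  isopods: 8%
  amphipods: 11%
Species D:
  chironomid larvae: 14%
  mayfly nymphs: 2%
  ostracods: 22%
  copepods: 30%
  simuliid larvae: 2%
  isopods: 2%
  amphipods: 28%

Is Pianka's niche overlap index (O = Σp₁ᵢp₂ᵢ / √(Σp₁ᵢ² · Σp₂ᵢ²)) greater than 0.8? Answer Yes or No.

Convert percentages to proportions (divide by 100).
Σ p₁ᵢp₂ᵢ = 0.0378 + 0.0006 + 0.0506 + 0.0780 + 0.0004 + 0.0016 + 0.0308 = 0.1998
Σp_1ᵢ² = 0.27² + 0.03² + 0.23² + 0.26² + 0.02² + 0.08² + 0.11² = 0.0729 + 0.0009 + 0.0529 + 0.0676 + 0.0004 + 0.0064 + 0.0121 = 0.2132
Σp_2ᵢ² = 0.14² + 0.02² + 0.22² + 0.30² + 0.02² + 0.02² + 0.28² = 0.0196 + 0.0004 + 0.0484 + 0.0900 + 0.0004 + 0.0004 + 0.0784 = 0.2376
O = 0.1998 / √(0.2132 × 0.2376) = 0.1998 / 0.22507 = 0.8877
O = 0.8877 > 0.8 → Yes.

Yes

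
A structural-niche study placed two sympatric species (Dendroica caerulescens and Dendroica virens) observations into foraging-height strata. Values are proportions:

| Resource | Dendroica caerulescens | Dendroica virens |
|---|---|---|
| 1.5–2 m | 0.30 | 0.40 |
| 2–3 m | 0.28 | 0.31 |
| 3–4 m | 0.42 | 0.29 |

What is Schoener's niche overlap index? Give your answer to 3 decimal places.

0.870

Σ|p₁ᵢ − p₂ᵢ| = 0.10 + 0.03 + 0.13 = 0.26
D = 1 − ½ × 0.26 = 1 − 0.130 = 0.87000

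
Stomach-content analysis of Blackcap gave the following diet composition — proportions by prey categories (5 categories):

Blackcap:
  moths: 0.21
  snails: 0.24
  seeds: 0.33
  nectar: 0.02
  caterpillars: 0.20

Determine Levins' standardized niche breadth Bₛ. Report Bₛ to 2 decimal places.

Σpᵢ² = 0.21² + 0.24² + 0.33² + 0.02² + 0.20² = 0.0441 + 0.0576 + 0.1089 + 0.0004 + 0.0400 = 0.2510
B = 1 / 0.2510 = 3.9841
Bₛ = (B − 1)/(n − 1) = (3.9841 − 1)/(5 − 1) = 2.9841/4 = 0.7460

0.75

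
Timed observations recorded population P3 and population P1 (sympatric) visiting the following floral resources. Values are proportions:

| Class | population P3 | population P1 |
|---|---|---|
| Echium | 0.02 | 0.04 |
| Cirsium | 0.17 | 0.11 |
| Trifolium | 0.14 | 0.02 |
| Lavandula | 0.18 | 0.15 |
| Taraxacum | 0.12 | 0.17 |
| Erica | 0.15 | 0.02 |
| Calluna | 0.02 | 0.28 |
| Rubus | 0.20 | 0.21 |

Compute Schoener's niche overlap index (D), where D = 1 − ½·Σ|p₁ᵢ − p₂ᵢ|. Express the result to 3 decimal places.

0.660

Σ|p₁ᵢ − p₂ᵢ| = 0.02 + 0.06 + 0.12 + 0.03 + 0.05 + 0.13 + 0.26 + 0.01 = 0.68
D = 1 − ½ × 0.68 = 1 − 0.340 = 0.66000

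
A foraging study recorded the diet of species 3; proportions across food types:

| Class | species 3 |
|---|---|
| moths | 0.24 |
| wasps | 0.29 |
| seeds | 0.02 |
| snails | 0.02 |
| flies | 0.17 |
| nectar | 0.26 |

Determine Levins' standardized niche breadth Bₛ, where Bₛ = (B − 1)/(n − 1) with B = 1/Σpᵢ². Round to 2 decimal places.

0.64

Σpᵢ² = 0.24² + 0.29² + 0.02² + 0.02² + 0.17² + 0.26² = 0.0576 + 0.0841 + 0.0004 + 0.0004 + 0.0289 + 0.0676 = 0.2390
B = 1 / 0.2390 = 4.1841
Bₛ = (B − 1)/(n − 1) = (4.1841 − 1)/(6 − 1) = 3.1841/5 = 0.6368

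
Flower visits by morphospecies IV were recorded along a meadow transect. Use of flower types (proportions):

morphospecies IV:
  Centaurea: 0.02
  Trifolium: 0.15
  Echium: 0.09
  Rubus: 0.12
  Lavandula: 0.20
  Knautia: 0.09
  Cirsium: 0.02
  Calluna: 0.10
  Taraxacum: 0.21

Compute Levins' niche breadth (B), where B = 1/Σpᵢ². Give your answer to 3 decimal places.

6.757

Σpᵢ² = 0.02² + 0.15² + 0.09² + 0.12² + 0.20² + 0.09² + 0.02² + 0.10² + 0.21² = 0.0004 + 0.0225 + 0.0081 + 0.0144 + 0.0400 + 0.0081 + 0.0004 + 0.0100 + 0.0441 = 0.1480
B = 1 / 0.1480 = 6.75676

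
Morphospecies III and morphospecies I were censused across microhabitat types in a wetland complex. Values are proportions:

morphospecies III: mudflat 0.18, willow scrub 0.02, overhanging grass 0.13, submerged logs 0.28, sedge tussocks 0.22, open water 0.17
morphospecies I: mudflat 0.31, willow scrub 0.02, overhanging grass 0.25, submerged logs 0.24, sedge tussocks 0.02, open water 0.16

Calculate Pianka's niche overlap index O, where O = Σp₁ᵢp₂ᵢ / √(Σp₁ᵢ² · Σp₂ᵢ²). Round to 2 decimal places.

Σ p₁ᵢp₂ᵢ = 0.0558 + 0.0004 + 0.0325 + 0.0672 + 0.0044 + 0.0272 = 0.1875
Σp_1ᵢ² = 0.18² + 0.02² + 0.13² + 0.28² + 0.22² + 0.17² = 0.0324 + 0.0004 + 0.0169 + 0.0784 + 0.0484 + 0.0289 = 0.2054
Σp_2ᵢ² = 0.31² + 0.02² + 0.25² + 0.24² + 0.02² + 0.16² = 0.0961 + 0.0004 + 0.0625 + 0.0576 + 0.0004 + 0.0256 = 0.2426
O = 0.1875 / √(0.2054 × 0.2426) = 0.1875 / 0.22323 = 0.8399

0.84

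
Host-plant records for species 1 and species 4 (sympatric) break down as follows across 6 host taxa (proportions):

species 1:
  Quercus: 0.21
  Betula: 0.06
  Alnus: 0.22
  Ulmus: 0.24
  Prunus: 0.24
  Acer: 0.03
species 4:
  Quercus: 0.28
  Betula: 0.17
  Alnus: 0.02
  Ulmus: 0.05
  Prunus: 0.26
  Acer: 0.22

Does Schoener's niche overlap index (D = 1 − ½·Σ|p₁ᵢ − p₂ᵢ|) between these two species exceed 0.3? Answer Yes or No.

Yes

Σ|p₁ᵢ − p₂ᵢ| = 0.07 + 0.11 + 0.20 + 0.19 + 0.02 + 0.19 = 0.78
D = 1 − ½ × 0.78 = 1 − 0.390 = 0.6100
D = 0.6100 > 0.3 → Yes.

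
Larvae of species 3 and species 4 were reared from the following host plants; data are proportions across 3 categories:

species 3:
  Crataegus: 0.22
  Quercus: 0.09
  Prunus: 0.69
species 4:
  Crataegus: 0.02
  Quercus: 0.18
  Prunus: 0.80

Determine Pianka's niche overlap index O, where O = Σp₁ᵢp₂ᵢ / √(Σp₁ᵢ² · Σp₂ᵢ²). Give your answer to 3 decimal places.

Σ p₁ᵢp₂ᵢ = 0.0044 + 0.0162 + 0.5520 = 0.5726
Σp_1ᵢ² = 0.22² + 0.09² + 0.69² = 0.0484 + 0.0081 + 0.4761 = 0.5326
Σp_2ᵢ² = 0.02² + 0.18² + 0.80² = 0.0004 + 0.0324 + 0.6400 = 0.6728
O = 0.5726 / √(0.5326 × 0.6728) = 0.5726 / 0.598609 = 0.95655

0.957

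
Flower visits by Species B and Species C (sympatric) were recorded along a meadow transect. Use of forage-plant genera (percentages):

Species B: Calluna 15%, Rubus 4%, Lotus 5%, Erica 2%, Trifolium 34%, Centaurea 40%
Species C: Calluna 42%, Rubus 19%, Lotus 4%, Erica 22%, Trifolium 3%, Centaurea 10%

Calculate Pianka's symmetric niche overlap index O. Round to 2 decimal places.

0.44

Convert percentages to proportions (divide by 100).
Σ p₁ᵢp₂ᵢ = 0.0630 + 0.0076 + 0.0020 + 0.0044 + 0.0102 + 0.0400 = 0.1272
Σp_1ᵢ² = 0.15² + 0.04² + 0.05² + 0.02² + 0.34² + 0.40² = 0.0225 + 0.0016 + 0.0025 + 0.0004 + 0.1156 + 0.1600 = 0.3026
Σp_2ᵢ² = 0.42² + 0.19² + 0.04² + 0.22² + 0.03² + 0.10² = 0.1764 + 0.0361 + 0.0016 + 0.0484 + 0.0009 + 0.0100 = 0.2734
O = 0.1272 / √(0.3026 × 0.2734) = 0.1272 / 0.28763 = 0.4422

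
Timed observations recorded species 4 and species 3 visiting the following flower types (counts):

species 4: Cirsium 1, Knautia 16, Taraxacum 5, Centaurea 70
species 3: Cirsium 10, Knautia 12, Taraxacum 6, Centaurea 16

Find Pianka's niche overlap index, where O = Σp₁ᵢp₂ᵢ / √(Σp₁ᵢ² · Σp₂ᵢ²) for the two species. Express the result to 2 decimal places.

0.81

Proportions for species 4 (n=92): 1/92=0.0109, 16/92=0.1739, 5/92=0.0543, 70/92=0.7609
Proportions for species 3 (n=44): 10/44=0.2273, 12/44=0.2727, 6/44=0.1364, 16/44=0.3636
Σ p₁ᵢp₂ᵢ = 0.002478 + 0.047423 + 0.007407 + 0.276663 = 0.333971
Σp_1ᵢ² = 0.0109² + 0.1739² + 0.0543² + 0.7609² = 0.000119 + 0.030241 + 0.002948 + 0.578969 = 0.612277
Σp_2ᵢ² = 0.2273² + 0.2727² + 0.1364² + 0.3636² = 0.051665 + 0.074365 + 0.018605 + 0.132205 = 0.276840
O = 0.333971 / √(0.612277 × 0.276840) = 0.333971 / 0.4117071 = 0.8112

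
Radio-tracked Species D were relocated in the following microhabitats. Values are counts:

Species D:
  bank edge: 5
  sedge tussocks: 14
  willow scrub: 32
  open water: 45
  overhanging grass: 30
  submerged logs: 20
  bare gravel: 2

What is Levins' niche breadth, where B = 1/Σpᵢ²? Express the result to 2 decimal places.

Proportions for Species D (n=148): 5/148=0.0338, 14/148=0.0946, 32/148=0.2162, 45/148=0.3041, 30/148=0.2027, 20/148=0.1351, 2/148=0.0135
Σpᵢ² = 0.0338² + 0.0946² + 0.2162² + 0.3041² + 0.2027² + 0.1351² + 0.0135² = 0.001142 + 0.008949 + 0.046742 + 0.092477 + 0.041087 + 0.018252 + 0.000182 = 0.208831
B = 1 / 0.208831 = 4.7886

4.79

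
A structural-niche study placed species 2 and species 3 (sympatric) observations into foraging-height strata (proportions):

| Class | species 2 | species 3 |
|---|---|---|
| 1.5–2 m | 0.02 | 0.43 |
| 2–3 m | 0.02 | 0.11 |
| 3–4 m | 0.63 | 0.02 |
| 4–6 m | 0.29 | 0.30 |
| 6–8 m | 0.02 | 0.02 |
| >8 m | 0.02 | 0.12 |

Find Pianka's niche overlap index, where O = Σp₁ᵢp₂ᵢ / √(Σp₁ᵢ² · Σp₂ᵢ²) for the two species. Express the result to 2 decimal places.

Σ p₁ᵢp₂ᵢ = 0.0086 + 0.0022 + 0.0126 + 0.0870 + 0.0004 + 0.0024 = 0.1132
Σp_1ᵢ² = 0.02² + 0.02² + 0.63² + 0.29² + 0.02² + 0.02² = 0.0004 + 0.0004 + 0.3969 + 0.0841 + 0.0004 + 0.0004 = 0.4826
Σp_2ᵢ² = 0.43² + 0.11² + 0.02² + 0.30² + 0.02² + 0.12² = 0.1849 + 0.0121 + 0.0004 + 0.0900 + 0.0004 + 0.0144 = 0.3022
O = 0.1132 / √(0.4826 × 0.3022) = 0.1132 / 0.38189 = 0.2964

0.30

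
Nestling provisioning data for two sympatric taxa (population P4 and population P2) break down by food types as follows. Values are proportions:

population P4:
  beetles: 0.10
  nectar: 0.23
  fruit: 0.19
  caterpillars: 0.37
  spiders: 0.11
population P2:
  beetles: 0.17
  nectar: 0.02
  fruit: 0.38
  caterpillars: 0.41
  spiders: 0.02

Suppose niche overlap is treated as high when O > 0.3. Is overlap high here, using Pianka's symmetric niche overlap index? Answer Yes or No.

Σ p₁ᵢp₂ᵢ = 0.0170 + 0.0046 + 0.0722 + 0.1517 + 0.0022 = 0.2477
Σp_1ᵢ² = 0.10² + 0.23² + 0.19² + 0.37² + 0.11² = 0.0100 + 0.0529 + 0.0361 + 0.1369 + 0.0121 = 0.2480
Σp_2ᵢ² = 0.17² + 0.02² + 0.38² + 0.41² + 0.02² = 0.0289 + 0.0004 + 0.1444 + 0.1681 + 0.0004 = 0.3422
O = 0.2477 / √(0.2480 × 0.3422) = 0.2477 / 0.29132 = 0.8503
O = 0.8503 > 0.3 → Yes.

Yes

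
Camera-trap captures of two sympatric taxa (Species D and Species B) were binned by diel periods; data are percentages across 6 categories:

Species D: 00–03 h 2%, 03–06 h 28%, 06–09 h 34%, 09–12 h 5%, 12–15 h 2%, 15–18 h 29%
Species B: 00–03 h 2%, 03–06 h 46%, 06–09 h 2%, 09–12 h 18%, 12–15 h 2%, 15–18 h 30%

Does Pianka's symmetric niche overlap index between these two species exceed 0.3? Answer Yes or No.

Yes

Convert percentages to proportions (divide by 100).
Σ p₁ᵢp₂ᵢ = 0.0004 + 0.1288 + 0.0068 + 0.0090 + 0.0004 + 0.0870 = 0.2324
Σp_1ᵢ² = 0.02² + 0.28² + 0.34² + 0.05² + 0.02² + 0.29² = 0.0004 + 0.0784 + 0.1156 + 0.0025 + 0.0004 + 0.0841 = 0.2814
Σp_2ᵢ² = 0.02² + 0.46² + 0.02² + 0.18² + 0.02² + 0.30² = 0.0004 + 0.2116 + 0.0004 + 0.0324 + 0.0004 + 0.0900 = 0.3352
O = 0.2324 / √(0.2814 × 0.3352) = 0.2324 / 0.30712 = 0.7567
O = 0.7567 > 0.3 → Yes.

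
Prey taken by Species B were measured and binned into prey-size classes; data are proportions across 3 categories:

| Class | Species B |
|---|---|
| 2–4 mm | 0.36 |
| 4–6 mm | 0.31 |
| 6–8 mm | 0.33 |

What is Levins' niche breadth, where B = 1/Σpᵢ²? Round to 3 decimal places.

Σpᵢ² = 0.36² + 0.31² + 0.33² = 0.1296 + 0.0961 + 0.1089 = 0.3346
B = 1 / 0.3346 = 2.98864

2.989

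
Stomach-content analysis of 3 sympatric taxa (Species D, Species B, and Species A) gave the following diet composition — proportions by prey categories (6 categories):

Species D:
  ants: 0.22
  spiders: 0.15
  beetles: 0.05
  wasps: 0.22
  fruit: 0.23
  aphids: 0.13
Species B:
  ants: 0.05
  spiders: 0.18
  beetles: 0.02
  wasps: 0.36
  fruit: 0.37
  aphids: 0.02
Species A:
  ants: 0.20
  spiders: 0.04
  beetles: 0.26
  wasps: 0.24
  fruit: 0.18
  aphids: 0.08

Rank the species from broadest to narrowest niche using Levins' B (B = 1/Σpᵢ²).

Σp_Dᵢ² = 0.22² + 0.15² + 0.05² + 0.22² + 0.23² + 0.13² = 0.0484 + 0.0225 + 0.0025 + 0.0484 + 0.0529 + 0.0169 = 0.1916
B_D = 1 / 0.1916 = 5.2192
Σp_Bᵢ² = 0.05² + 0.18² + 0.02² + 0.36² + 0.37² + 0.02² = 0.0025 + 0.0324 + 0.0004 + 0.1296 + 0.1369 + 0.0004 = 0.3022
B_B = 1 / 0.3022 = 3.3091
Σp_Aᵢ² = 0.20² + 0.04² + 0.26² + 0.24² + 0.18² + 0.08² = 0.0400 + 0.0016 + 0.0676 + 0.0576 + 0.0324 + 0.0064 = 0.2056
B_A = 1 / 0.2056 = 4.8638
Ranking by B (broadest → narrowest): Species D (5.22) > Species A (4.86) > Species B (3.31)

Species D > Species A > Species B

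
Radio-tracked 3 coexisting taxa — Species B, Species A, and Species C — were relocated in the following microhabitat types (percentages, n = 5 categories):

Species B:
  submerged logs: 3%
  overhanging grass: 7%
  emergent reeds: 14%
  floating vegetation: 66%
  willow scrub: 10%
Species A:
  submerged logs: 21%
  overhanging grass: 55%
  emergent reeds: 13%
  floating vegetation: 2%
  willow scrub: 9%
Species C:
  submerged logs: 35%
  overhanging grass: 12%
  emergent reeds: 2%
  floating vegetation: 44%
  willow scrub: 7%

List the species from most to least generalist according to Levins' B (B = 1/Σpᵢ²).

Species C > Species A > Species B

Convert percentages to proportions (divide by 100).
Σp_Bᵢ² = 0.03² + 0.07² + 0.14² + 0.66² + 0.10² = 0.0009 + 0.0049 + 0.0196 + 0.4356 + 0.0100 = 0.4710
B_B = 1 / 0.4710 = 2.1231
Σp_Aᵢ² = 0.21² + 0.55² + 0.13² + 0.02² + 0.09² = 0.0441 + 0.3025 + 0.0169 + 0.0004 + 0.0081 = 0.3720
B_A = 1 / 0.3720 = 2.6882
Σp_Cᵢ² = 0.35² + 0.12² + 0.02² + 0.44² + 0.07² = 0.1225 + 0.0144 + 0.0004 + 0.1936 + 0.0049 = 0.3358
B_C = 1 / 0.3358 = 2.9780
Ranking by B (broadest → narrowest): Species C (2.98) > Species A (2.69) > Species B (2.12)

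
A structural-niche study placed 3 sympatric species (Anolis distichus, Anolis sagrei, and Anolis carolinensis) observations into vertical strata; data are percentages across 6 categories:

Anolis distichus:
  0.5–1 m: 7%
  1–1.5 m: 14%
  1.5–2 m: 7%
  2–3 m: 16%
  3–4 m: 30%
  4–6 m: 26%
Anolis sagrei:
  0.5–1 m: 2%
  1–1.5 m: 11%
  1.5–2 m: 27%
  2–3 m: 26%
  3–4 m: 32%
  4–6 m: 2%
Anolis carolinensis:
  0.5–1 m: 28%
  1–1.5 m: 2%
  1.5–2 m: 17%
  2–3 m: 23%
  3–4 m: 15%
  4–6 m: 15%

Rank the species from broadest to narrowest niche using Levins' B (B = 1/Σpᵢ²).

Anolis carolinensis > Anolis distichus > Anolis sagrei

Convert percentages to proportions (divide by 100).
Σp_distᵢ² = 0.07² + 0.14² + 0.07² + 0.16² + 0.30² + 0.26² = 0.0049 + 0.0196 + 0.0049 + 0.0256 + 0.0900 + 0.0676 = 0.2126
B_dist = 1 / 0.2126 = 4.7037
Σp_sagrᵢ² = 0.02² + 0.11² + 0.27² + 0.26² + 0.32² + 0.02² = 0.0004 + 0.0121 + 0.0729 + 0.0676 + 0.1024 + 0.0004 = 0.2558
B_sagr = 1 / 0.2558 = 3.9093
Σp_caroᵢ² = 0.28² + 0.02² + 0.17² + 0.23² + 0.15² + 0.15² = 0.0784 + 0.0004 + 0.0289 + 0.0529 + 0.0225 + 0.0225 = 0.2056
B_caro = 1 / 0.2056 = 4.8638
Ranking by B (broadest → narrowest): Anolis carolinensis (4.86) > Anolis distichus (4.70) > Anolis sagrei (3.91)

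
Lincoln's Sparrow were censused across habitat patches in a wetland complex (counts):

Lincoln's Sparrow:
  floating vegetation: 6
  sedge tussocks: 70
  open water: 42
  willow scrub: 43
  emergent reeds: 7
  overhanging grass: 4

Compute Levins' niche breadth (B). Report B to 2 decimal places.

3.43

Proportions for Lincoln's Sparrow (n=172): 6/172=0.0349, 70/172=0.4070, 42/172=0.2442, 43/172=0.2500, 7/172=0.0407, 4/172=0.0233
Σpᵢ² = 0.0349² + 0.4070² + 0.2442² + 0.2500² + 0.0407² + 0.0233² = 0.001218 + 0.165649 + 0.059634 + 0.062500 + 0.001656 + 0.000543 = 0.291200
B = 1 / 0.291200 = 3.4341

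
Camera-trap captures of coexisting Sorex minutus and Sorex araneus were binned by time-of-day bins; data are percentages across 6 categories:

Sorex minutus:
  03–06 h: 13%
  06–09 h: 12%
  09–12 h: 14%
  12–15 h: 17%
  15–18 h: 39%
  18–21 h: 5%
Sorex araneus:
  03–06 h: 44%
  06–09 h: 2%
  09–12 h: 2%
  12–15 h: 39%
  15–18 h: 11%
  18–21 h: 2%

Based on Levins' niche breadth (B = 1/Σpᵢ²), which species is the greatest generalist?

Convert percentages to proportions (divide by 100).
Σp_minuᵢ² = 0.13² + 0.12² + 0.14² + 0.17² + 0.39² + 0.05² = 0.0169 + 0.0144 + 0.0196 + 0.0289 + 0.1521 + 0.0025 = 0.2344
B_minu = 1 / 0.2344 = 4.2662
Σp_aranᵢ² = 0.44² + 0.02² + 0.02² + 0.39² + 0.11² + 0.02² = 0.1936 + 0.0004 + 0.0004 + 0.1521 + 0.0121 + 0.0004 = 0.3590
B_aran = 1 / 0.3590 = 2.7855
Highest B → broadest niche (most generalist): Sorex minutus (B = 4.27).

Sorex minutus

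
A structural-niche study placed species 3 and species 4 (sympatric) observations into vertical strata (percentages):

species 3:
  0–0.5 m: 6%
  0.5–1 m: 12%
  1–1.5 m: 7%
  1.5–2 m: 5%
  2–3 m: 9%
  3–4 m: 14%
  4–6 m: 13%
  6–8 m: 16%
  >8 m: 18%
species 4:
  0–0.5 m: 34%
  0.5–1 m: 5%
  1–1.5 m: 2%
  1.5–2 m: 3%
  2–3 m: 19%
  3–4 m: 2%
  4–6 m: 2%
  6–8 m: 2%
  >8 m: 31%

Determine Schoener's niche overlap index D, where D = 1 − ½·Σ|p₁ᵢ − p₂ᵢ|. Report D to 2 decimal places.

Convert percentages to proportions (divide by 100).
Σ|p₁ᵢ − p₂ᵢ| = 0.28 + 0.07 + 0.05 + 0.02 + 0.10 + 0.12 + 0.11 + 0.14 + 0.13 = 1.02
D = 1 − ½ × 1.02 = 1 − 0.510 = 0.4900

0.49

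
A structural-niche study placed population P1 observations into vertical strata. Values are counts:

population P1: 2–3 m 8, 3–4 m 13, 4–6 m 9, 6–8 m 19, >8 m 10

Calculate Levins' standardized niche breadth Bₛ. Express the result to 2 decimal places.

0.87

Proportions for population P1 (n=59): 8/59=0.1356, 13/59=0.2203, 9/59=0.1525, 19/59=0.3220, 10/59=0.1695
Σpᵢ² = 0.1356² + 0.2203² + 0.1525² + 0.3220² + 0.1695² = 0.018387 + 0.048532 + 0.023256 + 0.103684 + 0.028730 = 0.222589
B = 1 / 0.222589 = 4.4926
Bₛ = (B − 1)/(n − 1) = (4.4926 − 1)/(5 − 1) = 3.4926/4 = 0.8732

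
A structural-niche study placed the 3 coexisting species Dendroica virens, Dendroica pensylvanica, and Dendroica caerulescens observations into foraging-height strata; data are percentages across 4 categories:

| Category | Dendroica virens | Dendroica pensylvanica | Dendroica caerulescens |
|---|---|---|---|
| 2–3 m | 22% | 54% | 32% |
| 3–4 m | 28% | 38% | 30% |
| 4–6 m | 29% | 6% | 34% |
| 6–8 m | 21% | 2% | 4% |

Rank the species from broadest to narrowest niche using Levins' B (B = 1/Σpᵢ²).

Dendroica virens > Dendroica caerulescens > Dendroica pensylvanica

Convert percentages to proportions (divide by 100).
Σp_vireᵢ² = 0.22² + 0.28² + 0.29² + 0.21² = 0.0484 + 0.0784 + 0.0841 + 0.0441 = 0.2550
B_vire = 1 / 0.2550 = 3.9216
Σp_pensᵢ² = 0.54² + 0.38² + 0.06² + 0.02² = 0.2916 + 0.1444 + 0.0036 + 0.0004 = 0.4400
B_pens = 1 / 0.4400 = 2.2727
Σp_caerᵢ² = 0.32² + 0.30² + 0.34² + 0.04² = 0.1024 + 0.0900 + 0.1156 + 0.0016 = 0.3096
B_caer = 1 / 0.3096 = 3.2300
Ranking by B (broadest → narrowest): Dendroica virens (3.92) > Dendroica caerulescens (3.23) > Dendroica pensylvanica (2.27)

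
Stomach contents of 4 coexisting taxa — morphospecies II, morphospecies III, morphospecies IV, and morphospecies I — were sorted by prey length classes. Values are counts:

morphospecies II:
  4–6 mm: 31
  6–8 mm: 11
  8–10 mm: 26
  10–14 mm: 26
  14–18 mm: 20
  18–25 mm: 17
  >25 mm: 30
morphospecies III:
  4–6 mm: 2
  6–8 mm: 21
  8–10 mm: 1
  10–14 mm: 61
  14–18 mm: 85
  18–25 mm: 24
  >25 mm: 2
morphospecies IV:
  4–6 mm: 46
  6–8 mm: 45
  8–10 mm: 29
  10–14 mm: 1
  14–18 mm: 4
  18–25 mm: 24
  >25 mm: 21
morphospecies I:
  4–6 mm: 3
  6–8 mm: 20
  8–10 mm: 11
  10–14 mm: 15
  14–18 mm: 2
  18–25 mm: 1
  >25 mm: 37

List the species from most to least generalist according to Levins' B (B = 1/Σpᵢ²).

morphospecies II > morphospecies IV > morphospecies I > morphospecies III

Proportions for morphospecies II (n=161): 31/161=0.1925, 11/161=0.0683, 26/161=0.1615, 26/161=0.1615, 20/161=0.1242, 17/161=0.1056, 30/161=0.1863
Proportions for morphospecies III (n=196): 2/196=0.0102, 21/196=0.1071, 1/196=0.0051, 61/196=0.3112, 85/196=0.4337, 24/196=0.1224, 2/196=0.0102
Proportions for morphospecies IV (n=170): 46/170=0.2706, 45/170=0.2647, 29/170=0.1706, 1/170=0.0059, 4/170=0.0235, 24/170=0.1412, 21/170=0.1235
Proportions for morphospecies I (n=89): 3/89=0.0337, 20/89=0.2247, 11/89=0.1236, 15/89=0.1685, 2/89=0.0225, 1/89=0.0112, 37/89=0.4157
Σp_IIᵢ² = 0.1925² + 0.0683² + 0.1615² + 0.1615² + 0.1242² + 0.1056² + 0.1863² = 0.037056 + 0.004665 + 0.026082 + 0.026082 + 0.015426 + 0.011151 + 0.034708 = 0.155170
B_II = 1 / 0.155170 = 6.4445
Σp_IIIᵢ² = 0.0102² + 0.1071² + 0.0051² + 0.3112² + 0.4337² + 0.1224² + 0.0102² = 0.000104 + 0.011470 + 0.000026 + 0.096845 + 0.188096 + 0.014982 + 0.000104 = 0.311627
B_III = 1 / 0.311627 = 3.2090
Σp_IVᵢ² = 0.2706² + 0.2647² + 0.1706² + 0.0059² + 0.0235² + 0.1412² + 0.1235² = 0.073224 + 0.070066 + 0.029104 + 0.000035 + 0.000552 + 0.019937 + 0.015252 = 0.208170
B_IV = 1 / 0.208170 = 4.8038
Σp_Iᵢ² = 0.0337² + 0.2247² + 0.1236² + 0.1685² + 0.0225² + 0.0112² + 0.4157² = 0.001136 + 0.050490 + 0.015277 + 0.028392 + 0.000506 + 0.000125 + 0.172806 = 0.268732
B_I = 1 / 0.268732 = 3.7212
Ranking by B (broadest → narrowest): morphospecies II (6.44) > morphospecies IV (4.80) > morphospecies I (3.72) > morphospecies III (3.21)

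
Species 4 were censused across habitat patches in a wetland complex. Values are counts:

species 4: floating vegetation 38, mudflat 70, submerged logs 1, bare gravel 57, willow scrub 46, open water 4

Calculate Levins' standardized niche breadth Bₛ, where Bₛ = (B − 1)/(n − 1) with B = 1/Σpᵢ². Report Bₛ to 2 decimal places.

0.60

Proportions for species 4 (n=216): 38/216=0.1759, 70/216=0.3241, 1/216=0.0046, 57/216=0.2639, 46/216=0.2130, 4/216=0.0185
Σpᵢ² = 0.1759² + 0.3241² + 0.0046² + 0.2639² + 0.2130² + 0.0185² = 0.030941 + 0.105041 + 0.000021 + 0.069643 + 0.045369 + 0.000342 = 0.251357
B = 1 / 0.251357 = 3.9784
Bₛ = (B − 1)/(n − 1) = (3.9784 − 1)/(6 − 1) = 2.9784/5 = 0.5957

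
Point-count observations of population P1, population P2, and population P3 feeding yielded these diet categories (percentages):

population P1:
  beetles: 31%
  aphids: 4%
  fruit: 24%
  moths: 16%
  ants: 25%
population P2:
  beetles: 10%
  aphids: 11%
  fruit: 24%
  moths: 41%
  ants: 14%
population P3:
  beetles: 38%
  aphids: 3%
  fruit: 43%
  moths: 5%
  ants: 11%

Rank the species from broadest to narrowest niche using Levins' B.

Convert percentages to proportions (divide by 100).
Σp_P1ᵢ² = 0.31² + 0.04² + 0.24² + 0.16² + 0.25² = 0.0961 + 0.0016 + 0.0576 + 0.0256 + 0.0625 = 0.2434
B_P1 = 1 / 0.2434 = 4.1085
Σp_P2ᵢ² = 0.10² + 0.11² + 0.24² + 0.41² + 0.14² = 0.0100 + 0.0121 + 0.0576 + 0.1681 + 0.0196 = 0.2674
B_P2 = 1 / 0.2674 = 3.7397
Σp_P3ᵢ² = 0.38² + 0.03² + 0.43² + 0.05² + 0.11² = 0.1444 + 0.0009 + 0.1849 + 0.0025 + 0.0121 = 0.3448
B_P3 = 1 / 0.3448 = 2.9002
Ranking by B (broadest → narrowest): population P1 (4.11) > population P2 (3.74) > population P3 (2.90)

population P1 > population P2 > population P3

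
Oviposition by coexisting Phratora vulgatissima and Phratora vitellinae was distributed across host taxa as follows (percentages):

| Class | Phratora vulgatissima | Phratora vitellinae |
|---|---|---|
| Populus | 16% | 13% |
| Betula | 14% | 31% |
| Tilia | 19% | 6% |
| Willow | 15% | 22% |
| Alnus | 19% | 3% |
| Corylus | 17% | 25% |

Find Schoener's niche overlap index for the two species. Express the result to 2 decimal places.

0.68

Convert percentages to proportions (divide by 100).
Σ|p₁ᵢ − p₂ᵢ| = 0.03 + 0.17 + 0.13 + 0.07 + 0.16 + 0.08 = 0.64
D = 1 − ½ × 0.64 = 1 − 0.320 = 0.6800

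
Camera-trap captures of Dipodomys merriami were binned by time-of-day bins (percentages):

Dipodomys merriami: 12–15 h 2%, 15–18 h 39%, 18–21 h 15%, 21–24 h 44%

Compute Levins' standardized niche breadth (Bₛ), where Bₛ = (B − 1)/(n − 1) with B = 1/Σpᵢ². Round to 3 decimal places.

0.571

Convert percentages to proportions (divide by 100).
Σpᵢ² = 0.02² + 0.39² + 0.15² + 0.44² = 0.0004 + 0.1521 + 0.0225 + 0.1936 = 0.3686
B = 1 / 0.3686 = 2.71297
Bₛ = (B − 1)/(n − 1) = (2.71297 − 1)/(4 − 1) = 1.71297/3 = 0.57099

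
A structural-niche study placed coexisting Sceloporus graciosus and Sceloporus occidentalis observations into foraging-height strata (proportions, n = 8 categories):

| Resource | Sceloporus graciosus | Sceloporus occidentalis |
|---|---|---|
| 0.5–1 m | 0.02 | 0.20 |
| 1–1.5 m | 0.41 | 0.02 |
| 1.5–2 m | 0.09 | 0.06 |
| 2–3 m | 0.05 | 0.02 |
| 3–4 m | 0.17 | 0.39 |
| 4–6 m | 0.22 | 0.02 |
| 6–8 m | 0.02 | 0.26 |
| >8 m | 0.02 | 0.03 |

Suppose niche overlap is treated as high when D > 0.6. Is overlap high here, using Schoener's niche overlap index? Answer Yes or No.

No

Σ|p₁ᵢ − p₂ᵢ| = 0.18 + 0.39 + 0.03 + 0.03 + 0.22 + 0.20 + 0.24 + 0.01 = 1.30
D = 1 − ½ × 1.30 = 1 − 0.650 = 0.3500
D = 0.3500 < 0.6 → No.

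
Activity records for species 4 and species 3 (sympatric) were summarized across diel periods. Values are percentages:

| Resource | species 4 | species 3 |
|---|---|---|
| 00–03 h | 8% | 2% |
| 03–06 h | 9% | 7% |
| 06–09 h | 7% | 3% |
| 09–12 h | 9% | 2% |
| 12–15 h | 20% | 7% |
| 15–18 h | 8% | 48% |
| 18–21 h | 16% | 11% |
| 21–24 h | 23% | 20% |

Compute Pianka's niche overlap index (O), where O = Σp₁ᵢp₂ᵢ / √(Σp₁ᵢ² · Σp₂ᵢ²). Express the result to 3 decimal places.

0.604

Convert percentages to proportions (divide by 100).
Σ p₁ᵢp₂ᵢ = 0.0016 + 0.0063 + 0.0021 + 0.0018 + 0.0140 + 0.0384 + 0.0176 + 0.0460 = 0.1278
Σp_1ᵢ² = 0.08² + 0.09² + 0.07² + 0.09² + 0.20² + 0.08² + 0.16² + 0.23² = 0.0064 + 0.0081 + 0.0049 + 0.0081 + 0.0400 + 0.0064 + 0.0256 + 0.0529 = 0.1524
Σp_2ᵢ² = 0.02² + 0.07² + 0.03² + 0.02² + 0.07² + 0.48² + 0.11² + 0.20² = 0.0004 + 0.0049 + 0.0009 + 0.0004 + 0.0049 + 0.2304 + 0.0121 + 0.0400 = 0.2940
O = 0.1278 / √(0.1524 × 0.2940) = 0.1278 / 0.211673 = 0.60376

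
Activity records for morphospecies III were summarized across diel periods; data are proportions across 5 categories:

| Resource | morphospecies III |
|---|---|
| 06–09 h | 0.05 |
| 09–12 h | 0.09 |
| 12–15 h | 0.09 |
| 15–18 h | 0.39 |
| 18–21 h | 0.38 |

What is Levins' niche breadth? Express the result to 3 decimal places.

Σpᵢ² = 0.05² + 0.09² + 0.09² + 0.39² + 0.38² = 0.0025 + 0.0081 + 0.0081 + 0.1521 + 0.1444 = 0.3152
B = 1 / 0.3152 = 3.17259

3.173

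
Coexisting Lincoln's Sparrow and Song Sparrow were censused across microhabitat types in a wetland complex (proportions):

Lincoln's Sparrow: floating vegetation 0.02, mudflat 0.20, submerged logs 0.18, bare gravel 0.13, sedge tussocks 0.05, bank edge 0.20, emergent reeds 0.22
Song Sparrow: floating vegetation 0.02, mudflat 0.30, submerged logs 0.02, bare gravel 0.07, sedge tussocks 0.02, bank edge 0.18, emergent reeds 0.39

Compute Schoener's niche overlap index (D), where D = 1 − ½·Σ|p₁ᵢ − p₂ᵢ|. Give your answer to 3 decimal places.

0.730

Σ|p₁ᵢ − p₂ᵢ| = 0.00 + 0.10 + 0.16 + 0.06 + 0.03 + 0.02 + 0.17 = 0.54
D = 1 − ½ × 0.54 = 1 − 0.270 = 0.73000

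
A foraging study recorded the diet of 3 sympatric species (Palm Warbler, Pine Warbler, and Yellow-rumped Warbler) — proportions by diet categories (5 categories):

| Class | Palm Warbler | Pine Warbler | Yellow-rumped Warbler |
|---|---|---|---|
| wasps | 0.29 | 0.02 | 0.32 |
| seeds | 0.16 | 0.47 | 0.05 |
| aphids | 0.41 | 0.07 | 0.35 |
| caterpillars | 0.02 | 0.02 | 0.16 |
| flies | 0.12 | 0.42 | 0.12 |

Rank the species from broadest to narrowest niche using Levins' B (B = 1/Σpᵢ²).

Yellow-rumped Warbler > Palm Warbler > Pine Warbler

Σp_Palmᵢ² = 0.29² + 0.16² + 0.41² + 0.02² + 0.12² = 0.0841 + 0.0256 + 0.1681 + 0.0004 + 0.0144 = 0.2926
B_Palm = 1 / 0.2926 = 3.4176
Σp_Pineᵢ² = 0.02² + 0.47² + 0.07² + 0.02² + 0.42² = 0.0004 + 0.2209 + 0.0049 + 0.0004 + 0.1764 = 0.4030
B_Pine = 1 / 0.4030 = 2.4814
Σp_Yellᵢ² = 0.32² + 0.05² + 0.35² + 0.16² + 0.12² = 0.1024 + 0.0025 + 0.1225 + 0.0256 + 0.0144 = 0.2674
B_Yell = 1 / 0.2674 = 3.7397
Ranking by B (broadest → narrowest): Yellow-rumped Warbler (3.74) > Palm Warbler (3.42) > Pine Warbler (2.48)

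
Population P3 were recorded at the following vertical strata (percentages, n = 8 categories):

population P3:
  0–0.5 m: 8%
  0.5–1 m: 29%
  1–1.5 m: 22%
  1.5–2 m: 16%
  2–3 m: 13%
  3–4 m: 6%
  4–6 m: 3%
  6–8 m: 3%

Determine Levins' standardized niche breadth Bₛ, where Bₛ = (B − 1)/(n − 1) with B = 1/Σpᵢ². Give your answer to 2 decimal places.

0.62

Convert percentages to proportions (divide by 100).
Σpᵢ² = 0.08² + 0.29² + 0.22² + 0.16² + 0.13² + 0.06² + 0.03² + 0.03² = 0.0064 + 0.0841 + 0.0484 + 0.0256 + 0.0169 + 0.0036 + 0.0009 + 0.0009 = 0.1868
B = 1 / 0.1868 = 5.3533
Bₛ = (B − 1)/(n − 1) = (5.3533 − 1)/(8 − 1) = 4.3533/7 = 0.6219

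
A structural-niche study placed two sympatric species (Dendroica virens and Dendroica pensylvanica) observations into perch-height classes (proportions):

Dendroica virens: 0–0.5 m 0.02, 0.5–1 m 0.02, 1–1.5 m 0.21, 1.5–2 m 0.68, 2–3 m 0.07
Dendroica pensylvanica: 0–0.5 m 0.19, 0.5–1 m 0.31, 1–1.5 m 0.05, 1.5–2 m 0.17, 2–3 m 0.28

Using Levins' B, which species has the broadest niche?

Dendroica pensylvanica

Σp_vireᵢ² = 0.02² + 0.02² + 0.21² + 0.68² + 0.07² = 0.0004 + 0.0004 + 0.0441 + 0.4624 + 0.0049 = 0.5122
B_vire = 1 / 0.5122 = 1.9524
Σp_pensᵢ² = 0.19² + 0.31² + 0.05² + 0.17² + 0.28² = 0.0361 + 0.0961 + 0.0025 + 0.0289 + 0.0784 = 0.2420
B_pens = 1 / 0.2420 = 4.1322
Highest B → broadest niche (most generalist): Dendroica pensylvanica (B = 4.13).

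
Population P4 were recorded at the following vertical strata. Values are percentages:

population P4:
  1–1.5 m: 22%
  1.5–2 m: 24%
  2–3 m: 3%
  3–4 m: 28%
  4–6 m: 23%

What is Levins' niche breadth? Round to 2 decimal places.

Convert percentages to proportions (divide by 100).
Σpᵢ² = 0.22² + 0.24² + 0.03² + 0.28² + 0.23² = 0.0484 + 0.0576 + 0.0009 + 0.0784 + 0.0529 = 0.2382
B = 1 / 0.2382 = 4.1982

4.20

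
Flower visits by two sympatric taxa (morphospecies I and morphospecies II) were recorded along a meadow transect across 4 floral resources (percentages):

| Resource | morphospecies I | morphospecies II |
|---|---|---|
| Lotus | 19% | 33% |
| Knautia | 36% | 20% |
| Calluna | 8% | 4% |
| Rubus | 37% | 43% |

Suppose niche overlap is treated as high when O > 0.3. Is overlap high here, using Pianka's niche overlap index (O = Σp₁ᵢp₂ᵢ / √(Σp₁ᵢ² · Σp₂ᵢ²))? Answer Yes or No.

Convert percentages to proportions (divide by 100).
Σ p₁ᵢp₂ᵢ = 0.0627 + 0.0720 + 0.0032 + 0.1591 = 0.2970
Σp_1ᵢ² = 0.19² + 0.36² + 0.08² + 0.37² = 0.0361 + 0.1296 + 0.0064 + 0.1369 = 0.3090
Σp_2ᵢ² = 0.33² + 0.20² + 0.04² + 0.43² = 0.1089 + 0.0400 + 0.0016 + 0.1849 = 0.3354
O = 0.2970 / √(0.3090 × 0.3354) = 0.2970 / 0.32193 = 0.9226
O = 0.9226 > 0.3 → Yes.

Yes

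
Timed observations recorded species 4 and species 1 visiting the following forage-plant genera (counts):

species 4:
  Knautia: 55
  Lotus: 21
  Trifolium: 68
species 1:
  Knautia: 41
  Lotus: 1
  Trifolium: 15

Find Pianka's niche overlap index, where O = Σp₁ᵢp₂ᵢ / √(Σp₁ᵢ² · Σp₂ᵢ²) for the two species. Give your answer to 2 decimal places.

Proportions for species 4 (n=144): 55/144=0.3819, 21/144=0.1458, 68/144=0.4722
Proportions for species 1 (n=57): 41/57=0.7193, 1/57=0.0175, 15/57=0.2632
Σ p₁ᵢp₂ᵢ = 0.274701 + 0.002552 + 0.124283 = 0.401536
Σp_1ᵢ² = 0.3819² + 0.1458² + 0.4722² = 0.145848 + 0.021258 + 0.222973 = 0.390079
Σp_2ᵢ² = 0.7193² + 0.0175² + 0.2632² = 0.517392 + 0.000306 + 0.069274 = 0.586972
O = 0.401536 / √(0.390079 × 0.586972) = 0.401536 / 0.4785033 = 0.8391

0.84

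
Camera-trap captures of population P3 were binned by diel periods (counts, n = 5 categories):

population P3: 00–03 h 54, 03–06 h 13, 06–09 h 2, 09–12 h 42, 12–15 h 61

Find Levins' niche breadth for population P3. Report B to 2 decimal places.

3.45

Proportions for population P3 (n=172): 54/172=0.3140, 13/172=0.0756, 2/172=0.0116, 42/172=0.2442, 61/172=0.3547
Σpᵢ² = 0.3140² + 0.0756² + 0.0116² + 0.2442² + 0.3547² = 0.098596 + 0.005715 + 0.000135 + 0.059634 + 0.125812 = 0.289892
B = 1 / 0.289892 = 3.4496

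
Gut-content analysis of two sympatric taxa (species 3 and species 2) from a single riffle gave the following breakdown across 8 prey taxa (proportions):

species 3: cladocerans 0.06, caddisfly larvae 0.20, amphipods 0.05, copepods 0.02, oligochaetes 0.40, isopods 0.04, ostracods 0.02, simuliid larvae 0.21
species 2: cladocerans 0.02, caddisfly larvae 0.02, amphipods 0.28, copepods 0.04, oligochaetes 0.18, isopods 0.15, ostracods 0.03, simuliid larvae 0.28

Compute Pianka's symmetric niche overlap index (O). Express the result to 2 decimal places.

0.68

Σ p₁ᵢp₂ᵢ = 0.0012 + 0.0040 + 0.0140 + 0.0008 + 0.0720 + 0.0060 + 0.0006 + 0.0588 = 0.1574
Σp_1ᵢ² = 0.06² + 0.20² + 0.05² + 0.02² + 0.40² + 0.04² + 0.02² + 0.21² = 0.0036 + 0.0400 + 0.0025 + 0.0004 + 0.1600 + 0.0016 + 0.0004 + 0.0441 = 0.2526
Σp_2ᵢ² = 0.02² + 0.02² + 0.28² + 0.04² + 0.18² + 0.15² + 0.03² + 0.28² = 0.0004 + 0.0004 + 0.0784 + 0.0016 + 0.0324 + 0.0225 + 0.0009 + 0.0784 = 0.2150
O = 0.1574 / √(0.2526 × 0.2150) = 0.1574 / 0.23304 = 0.6754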